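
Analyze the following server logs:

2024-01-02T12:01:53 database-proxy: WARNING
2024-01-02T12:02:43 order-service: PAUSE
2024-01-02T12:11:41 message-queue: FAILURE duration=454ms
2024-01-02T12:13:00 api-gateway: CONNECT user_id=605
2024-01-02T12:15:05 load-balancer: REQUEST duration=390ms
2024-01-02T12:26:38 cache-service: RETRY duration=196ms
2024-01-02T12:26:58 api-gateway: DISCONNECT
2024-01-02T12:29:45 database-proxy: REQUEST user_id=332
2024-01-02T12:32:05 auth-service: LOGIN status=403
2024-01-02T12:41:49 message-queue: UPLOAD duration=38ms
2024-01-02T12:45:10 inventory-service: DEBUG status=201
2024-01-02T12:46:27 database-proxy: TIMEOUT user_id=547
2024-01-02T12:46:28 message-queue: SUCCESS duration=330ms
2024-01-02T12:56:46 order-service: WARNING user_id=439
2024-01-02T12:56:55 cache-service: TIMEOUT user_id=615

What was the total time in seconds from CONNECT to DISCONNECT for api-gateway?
838

To calculate state duration:

1. Find CONNECT event for api-gateway: 2024-01-02T12:13:00
2. Find DISCONNECT event for api-gateway: 2024-01-02T12:26:58
3. Calculate duration: 2024-01-02T12:26:58 - 2024-01-02T12:13:00 = 838 seconds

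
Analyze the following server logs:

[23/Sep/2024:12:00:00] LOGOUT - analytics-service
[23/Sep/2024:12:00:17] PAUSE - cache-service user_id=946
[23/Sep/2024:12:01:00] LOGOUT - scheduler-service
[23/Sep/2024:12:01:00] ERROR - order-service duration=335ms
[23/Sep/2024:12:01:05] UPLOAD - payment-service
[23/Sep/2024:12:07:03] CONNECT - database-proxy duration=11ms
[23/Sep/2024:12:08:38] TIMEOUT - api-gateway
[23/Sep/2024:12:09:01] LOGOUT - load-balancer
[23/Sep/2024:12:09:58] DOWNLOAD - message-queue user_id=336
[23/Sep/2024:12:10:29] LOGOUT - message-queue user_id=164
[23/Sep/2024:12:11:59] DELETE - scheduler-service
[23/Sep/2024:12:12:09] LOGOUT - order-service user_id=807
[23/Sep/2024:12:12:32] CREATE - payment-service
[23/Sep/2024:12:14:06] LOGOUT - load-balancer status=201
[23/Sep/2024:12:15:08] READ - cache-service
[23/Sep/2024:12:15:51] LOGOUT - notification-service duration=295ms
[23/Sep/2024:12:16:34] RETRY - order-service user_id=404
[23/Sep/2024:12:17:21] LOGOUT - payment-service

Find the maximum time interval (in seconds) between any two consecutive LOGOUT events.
481

To find the longest gap:

1. Extract all LOGOUT events in chronological order
2. Calculate time differences between consecutive events
3. Find the maximum difference
4. Longest gap: 481 seconds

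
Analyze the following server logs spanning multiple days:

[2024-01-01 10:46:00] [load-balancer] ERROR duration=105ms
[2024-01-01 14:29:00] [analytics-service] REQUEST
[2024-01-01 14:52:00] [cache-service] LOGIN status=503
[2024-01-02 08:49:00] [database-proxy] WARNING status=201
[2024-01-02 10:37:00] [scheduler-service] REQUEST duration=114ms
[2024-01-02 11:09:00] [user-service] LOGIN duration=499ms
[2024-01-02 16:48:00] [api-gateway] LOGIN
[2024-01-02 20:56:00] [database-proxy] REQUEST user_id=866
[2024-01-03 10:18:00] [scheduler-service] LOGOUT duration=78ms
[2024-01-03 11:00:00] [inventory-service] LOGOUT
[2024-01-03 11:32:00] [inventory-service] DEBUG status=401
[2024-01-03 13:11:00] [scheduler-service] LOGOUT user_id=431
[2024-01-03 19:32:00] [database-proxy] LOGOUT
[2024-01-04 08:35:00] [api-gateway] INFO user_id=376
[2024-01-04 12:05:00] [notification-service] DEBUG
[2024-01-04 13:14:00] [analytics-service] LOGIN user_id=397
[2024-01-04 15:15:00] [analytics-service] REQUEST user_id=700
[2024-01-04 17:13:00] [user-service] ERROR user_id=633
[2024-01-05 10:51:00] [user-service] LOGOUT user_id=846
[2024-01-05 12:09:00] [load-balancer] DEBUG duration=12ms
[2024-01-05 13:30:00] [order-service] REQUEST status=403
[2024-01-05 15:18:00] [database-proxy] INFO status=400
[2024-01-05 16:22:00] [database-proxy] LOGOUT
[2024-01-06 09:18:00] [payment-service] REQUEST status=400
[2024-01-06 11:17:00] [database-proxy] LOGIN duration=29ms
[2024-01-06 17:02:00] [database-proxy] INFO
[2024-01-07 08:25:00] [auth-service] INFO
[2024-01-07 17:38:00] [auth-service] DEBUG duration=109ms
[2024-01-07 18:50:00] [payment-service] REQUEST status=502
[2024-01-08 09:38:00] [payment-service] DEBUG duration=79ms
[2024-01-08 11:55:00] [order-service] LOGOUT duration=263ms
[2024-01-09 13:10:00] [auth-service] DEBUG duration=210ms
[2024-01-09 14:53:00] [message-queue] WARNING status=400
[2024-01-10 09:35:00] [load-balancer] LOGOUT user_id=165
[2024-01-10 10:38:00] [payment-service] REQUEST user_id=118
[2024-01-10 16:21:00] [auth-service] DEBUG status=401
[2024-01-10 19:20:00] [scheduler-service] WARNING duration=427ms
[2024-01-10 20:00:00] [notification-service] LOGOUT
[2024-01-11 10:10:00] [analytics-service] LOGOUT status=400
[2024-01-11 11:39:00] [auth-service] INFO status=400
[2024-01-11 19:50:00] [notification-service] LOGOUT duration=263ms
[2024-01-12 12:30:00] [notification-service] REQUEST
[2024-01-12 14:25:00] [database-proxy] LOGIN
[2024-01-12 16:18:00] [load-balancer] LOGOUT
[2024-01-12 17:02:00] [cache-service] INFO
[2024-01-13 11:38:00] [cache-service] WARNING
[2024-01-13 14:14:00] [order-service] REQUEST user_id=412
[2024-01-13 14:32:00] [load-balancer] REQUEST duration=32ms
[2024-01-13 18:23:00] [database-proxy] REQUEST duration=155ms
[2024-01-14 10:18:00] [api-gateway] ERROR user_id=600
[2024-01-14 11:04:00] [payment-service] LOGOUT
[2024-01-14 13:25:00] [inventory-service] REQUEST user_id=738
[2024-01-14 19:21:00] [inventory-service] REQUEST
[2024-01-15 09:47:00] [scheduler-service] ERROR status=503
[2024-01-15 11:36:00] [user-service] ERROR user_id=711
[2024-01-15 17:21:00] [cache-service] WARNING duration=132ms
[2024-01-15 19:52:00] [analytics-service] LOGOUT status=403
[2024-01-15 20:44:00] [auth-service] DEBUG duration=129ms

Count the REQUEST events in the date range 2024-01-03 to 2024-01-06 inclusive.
3

To filter by date range:

1. Date range: 2024-01-03 through 2024-01-06, both dates inclusive
2. Filter for REQUEST events whose date falls in this range
3. Count matching events: 3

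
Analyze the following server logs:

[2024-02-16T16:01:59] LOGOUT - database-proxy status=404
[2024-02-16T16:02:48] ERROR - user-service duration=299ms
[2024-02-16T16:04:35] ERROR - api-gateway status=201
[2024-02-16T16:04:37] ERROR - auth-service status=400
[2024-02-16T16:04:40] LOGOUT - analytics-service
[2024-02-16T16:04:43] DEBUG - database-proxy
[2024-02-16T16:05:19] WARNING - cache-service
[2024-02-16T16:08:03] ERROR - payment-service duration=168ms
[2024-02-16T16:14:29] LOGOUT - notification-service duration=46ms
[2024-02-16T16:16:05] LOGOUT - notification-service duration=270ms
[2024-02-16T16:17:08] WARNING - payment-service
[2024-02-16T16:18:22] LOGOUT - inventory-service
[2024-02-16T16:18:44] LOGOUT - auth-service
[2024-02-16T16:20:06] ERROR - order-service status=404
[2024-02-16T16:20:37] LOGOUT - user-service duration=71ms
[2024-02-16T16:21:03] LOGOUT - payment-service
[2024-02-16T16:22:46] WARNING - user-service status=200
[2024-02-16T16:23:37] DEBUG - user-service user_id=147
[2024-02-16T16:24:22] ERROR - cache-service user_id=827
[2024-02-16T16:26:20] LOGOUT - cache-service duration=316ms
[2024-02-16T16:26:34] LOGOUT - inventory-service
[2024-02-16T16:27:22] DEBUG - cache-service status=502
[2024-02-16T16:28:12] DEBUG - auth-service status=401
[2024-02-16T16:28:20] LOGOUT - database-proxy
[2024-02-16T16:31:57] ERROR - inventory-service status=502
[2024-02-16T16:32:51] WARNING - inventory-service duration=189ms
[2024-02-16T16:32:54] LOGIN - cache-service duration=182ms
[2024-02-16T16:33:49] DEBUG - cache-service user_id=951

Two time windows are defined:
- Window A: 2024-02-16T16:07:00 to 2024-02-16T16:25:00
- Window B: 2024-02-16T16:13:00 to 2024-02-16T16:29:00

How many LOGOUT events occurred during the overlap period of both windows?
6

To find overlap events:

1. Window A: 2024-02-16T16:07:00 to 2024-02-16T16:25:00
2. Window B: 2024-02-16T16:13:00 to 2024-02-16T16:29:00
3. Overlap period: 2024-02-16T16:13:00 to 2024-02-16T16:25:00
4. Count LOGOUT events in overlap: 6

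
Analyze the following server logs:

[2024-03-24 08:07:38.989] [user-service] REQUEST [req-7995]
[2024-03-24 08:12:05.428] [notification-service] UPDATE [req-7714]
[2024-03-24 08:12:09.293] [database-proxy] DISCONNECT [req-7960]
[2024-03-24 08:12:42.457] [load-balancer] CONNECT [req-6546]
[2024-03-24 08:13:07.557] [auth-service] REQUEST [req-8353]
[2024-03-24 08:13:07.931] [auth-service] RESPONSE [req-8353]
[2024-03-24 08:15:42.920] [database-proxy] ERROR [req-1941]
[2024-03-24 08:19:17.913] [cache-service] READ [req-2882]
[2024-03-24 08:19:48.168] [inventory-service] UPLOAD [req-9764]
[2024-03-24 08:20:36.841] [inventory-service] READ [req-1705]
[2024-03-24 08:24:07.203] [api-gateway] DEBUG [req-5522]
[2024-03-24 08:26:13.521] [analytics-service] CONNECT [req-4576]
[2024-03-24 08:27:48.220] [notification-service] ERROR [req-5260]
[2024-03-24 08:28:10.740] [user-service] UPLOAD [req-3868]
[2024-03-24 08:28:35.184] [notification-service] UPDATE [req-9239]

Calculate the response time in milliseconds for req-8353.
374

To calculate latency:

1. Find REQUEST with id req-8353: 2024-03-24 08:13:07.557
2. Find RESPONSE with id req-8353: 2024-03-24 08:13:07.931
3. Latency: 2024-03-24 08:13:07.931 - 2024-03-24 08:13:07.557 = 374ms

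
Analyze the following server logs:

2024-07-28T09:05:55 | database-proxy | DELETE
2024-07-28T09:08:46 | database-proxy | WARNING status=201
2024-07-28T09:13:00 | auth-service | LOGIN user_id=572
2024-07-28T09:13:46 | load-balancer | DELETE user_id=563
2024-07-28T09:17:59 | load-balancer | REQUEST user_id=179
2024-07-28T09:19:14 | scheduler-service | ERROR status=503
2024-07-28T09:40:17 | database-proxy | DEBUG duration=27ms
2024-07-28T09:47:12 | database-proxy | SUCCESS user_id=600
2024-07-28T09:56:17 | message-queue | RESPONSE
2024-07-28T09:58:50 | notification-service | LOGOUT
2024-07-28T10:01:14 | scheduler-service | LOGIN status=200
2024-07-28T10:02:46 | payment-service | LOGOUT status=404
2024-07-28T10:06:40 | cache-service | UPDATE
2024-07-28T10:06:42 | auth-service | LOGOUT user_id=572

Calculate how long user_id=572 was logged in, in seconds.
3222

To calculate session duration:

1. Find LOGIN event for user_id=572: 2024-07-28T09:13:00
2. Find LOGOUT event for user_id=572: 2024-07-28T10:06:42
3. Session duration: 2024-07-28T10:06:42 - 2024-07-28T09:13:00 = 3222 seconds (53 minutes)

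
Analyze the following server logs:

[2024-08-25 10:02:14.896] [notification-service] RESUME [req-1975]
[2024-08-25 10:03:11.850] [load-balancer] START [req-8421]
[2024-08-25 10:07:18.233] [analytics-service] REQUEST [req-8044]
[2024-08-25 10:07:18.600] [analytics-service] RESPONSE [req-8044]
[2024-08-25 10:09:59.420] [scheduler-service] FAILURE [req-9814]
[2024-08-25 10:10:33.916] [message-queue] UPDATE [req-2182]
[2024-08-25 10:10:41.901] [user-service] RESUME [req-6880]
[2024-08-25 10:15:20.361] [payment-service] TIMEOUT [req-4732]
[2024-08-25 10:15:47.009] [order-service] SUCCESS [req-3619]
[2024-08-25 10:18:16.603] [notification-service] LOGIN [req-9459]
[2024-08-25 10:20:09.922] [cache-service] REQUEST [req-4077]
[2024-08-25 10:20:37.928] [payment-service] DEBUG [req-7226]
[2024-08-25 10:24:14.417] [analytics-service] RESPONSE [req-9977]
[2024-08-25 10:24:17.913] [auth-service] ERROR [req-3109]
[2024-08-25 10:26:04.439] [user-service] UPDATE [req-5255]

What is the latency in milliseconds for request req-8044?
367

To calculate latency:

1. Find REQUEST with id req-8044: 2024-08-25 10:07:18.233
2. Find RESPONSE with id req-8044: 2024-08-25 10:07:18.600
3. Latency: 2024-08-25 10:07:18.600 - 2024-08-25 10:07:18.233 = 367ms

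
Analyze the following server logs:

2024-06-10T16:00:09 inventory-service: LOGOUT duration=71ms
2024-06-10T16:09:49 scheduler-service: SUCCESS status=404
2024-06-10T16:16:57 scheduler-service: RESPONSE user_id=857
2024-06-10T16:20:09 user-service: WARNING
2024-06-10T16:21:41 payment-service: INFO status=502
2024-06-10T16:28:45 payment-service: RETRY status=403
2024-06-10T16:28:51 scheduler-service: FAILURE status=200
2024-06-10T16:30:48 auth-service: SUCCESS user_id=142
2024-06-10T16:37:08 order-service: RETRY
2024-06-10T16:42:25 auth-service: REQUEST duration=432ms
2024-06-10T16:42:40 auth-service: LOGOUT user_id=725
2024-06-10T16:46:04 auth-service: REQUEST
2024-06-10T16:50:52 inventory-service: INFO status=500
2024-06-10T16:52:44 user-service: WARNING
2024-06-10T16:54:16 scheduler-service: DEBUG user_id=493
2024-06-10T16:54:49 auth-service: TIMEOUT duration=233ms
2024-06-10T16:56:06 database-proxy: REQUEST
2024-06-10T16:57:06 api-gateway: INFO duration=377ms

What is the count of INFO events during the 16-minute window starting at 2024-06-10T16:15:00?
1

To count events in the time window:

1. Window boundaries: 2024-06-10T16:15:00 to 2024-06-10T16:31:00
2. Filter for INFO events within this window
3. Count matching events: 1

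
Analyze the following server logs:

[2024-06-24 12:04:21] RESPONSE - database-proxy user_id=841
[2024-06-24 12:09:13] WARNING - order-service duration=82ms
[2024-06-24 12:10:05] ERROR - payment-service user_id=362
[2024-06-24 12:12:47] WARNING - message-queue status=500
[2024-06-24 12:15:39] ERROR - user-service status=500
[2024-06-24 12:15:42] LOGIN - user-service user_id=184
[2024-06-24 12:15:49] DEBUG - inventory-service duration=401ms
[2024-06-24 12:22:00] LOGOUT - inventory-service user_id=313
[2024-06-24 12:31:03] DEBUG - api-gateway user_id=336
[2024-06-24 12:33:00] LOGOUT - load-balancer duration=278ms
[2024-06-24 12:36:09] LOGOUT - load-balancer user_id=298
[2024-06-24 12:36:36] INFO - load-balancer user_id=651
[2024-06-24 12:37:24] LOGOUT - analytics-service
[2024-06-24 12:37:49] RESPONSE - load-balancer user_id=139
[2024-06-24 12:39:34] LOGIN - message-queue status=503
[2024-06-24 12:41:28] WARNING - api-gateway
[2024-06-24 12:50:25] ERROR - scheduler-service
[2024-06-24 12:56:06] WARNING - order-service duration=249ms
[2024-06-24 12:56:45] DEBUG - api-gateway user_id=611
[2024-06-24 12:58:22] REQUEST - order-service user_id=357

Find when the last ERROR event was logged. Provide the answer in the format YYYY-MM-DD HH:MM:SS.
2024-06-24 12:50:25

To find the last event:

1. Filter for all ERROR events
2. Sort by timestamp
3. Select the last one
4. Timestamp: 2024-06-24 12:50:25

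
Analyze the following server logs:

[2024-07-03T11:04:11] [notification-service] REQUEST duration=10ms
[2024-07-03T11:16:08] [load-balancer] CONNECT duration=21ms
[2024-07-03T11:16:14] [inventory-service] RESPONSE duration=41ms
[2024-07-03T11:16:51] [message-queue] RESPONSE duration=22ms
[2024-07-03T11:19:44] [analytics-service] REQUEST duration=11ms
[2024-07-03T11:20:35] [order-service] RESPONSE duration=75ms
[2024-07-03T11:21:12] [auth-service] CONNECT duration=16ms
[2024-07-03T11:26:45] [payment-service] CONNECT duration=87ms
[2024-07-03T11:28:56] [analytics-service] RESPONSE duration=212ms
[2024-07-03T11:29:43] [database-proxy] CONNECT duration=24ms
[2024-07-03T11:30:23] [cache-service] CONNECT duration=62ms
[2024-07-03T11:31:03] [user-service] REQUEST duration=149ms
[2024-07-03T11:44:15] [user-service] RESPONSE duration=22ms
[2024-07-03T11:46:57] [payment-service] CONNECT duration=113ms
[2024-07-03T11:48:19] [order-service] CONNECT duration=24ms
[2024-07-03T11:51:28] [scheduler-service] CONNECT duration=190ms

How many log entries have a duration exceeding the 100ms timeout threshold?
4

To count timeouts:

1. Threshold: 100ms
2. Extract duration from each log entry
3. Count entries where duration > 100
4. Timeout count: 4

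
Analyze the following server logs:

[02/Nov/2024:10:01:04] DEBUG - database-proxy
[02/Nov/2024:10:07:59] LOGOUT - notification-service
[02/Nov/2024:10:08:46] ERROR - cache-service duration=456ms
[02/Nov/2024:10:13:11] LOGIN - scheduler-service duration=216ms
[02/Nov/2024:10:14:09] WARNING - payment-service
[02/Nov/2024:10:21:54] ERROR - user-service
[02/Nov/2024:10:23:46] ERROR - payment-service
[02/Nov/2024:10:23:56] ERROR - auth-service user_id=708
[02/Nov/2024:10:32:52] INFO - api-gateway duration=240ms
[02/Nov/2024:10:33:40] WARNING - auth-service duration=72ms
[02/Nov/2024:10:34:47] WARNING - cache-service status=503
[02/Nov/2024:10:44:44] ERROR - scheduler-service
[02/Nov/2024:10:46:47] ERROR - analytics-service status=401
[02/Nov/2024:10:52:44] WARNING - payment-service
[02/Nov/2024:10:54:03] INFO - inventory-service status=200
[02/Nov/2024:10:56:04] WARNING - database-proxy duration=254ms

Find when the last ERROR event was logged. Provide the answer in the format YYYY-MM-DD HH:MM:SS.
2024-11-02 10:46:47

To find the last event:

1. Filter for all ERROR events
2. Sort by timestamp
3. Select the last one
4. Timestamp: 2024-11-02 10:46:47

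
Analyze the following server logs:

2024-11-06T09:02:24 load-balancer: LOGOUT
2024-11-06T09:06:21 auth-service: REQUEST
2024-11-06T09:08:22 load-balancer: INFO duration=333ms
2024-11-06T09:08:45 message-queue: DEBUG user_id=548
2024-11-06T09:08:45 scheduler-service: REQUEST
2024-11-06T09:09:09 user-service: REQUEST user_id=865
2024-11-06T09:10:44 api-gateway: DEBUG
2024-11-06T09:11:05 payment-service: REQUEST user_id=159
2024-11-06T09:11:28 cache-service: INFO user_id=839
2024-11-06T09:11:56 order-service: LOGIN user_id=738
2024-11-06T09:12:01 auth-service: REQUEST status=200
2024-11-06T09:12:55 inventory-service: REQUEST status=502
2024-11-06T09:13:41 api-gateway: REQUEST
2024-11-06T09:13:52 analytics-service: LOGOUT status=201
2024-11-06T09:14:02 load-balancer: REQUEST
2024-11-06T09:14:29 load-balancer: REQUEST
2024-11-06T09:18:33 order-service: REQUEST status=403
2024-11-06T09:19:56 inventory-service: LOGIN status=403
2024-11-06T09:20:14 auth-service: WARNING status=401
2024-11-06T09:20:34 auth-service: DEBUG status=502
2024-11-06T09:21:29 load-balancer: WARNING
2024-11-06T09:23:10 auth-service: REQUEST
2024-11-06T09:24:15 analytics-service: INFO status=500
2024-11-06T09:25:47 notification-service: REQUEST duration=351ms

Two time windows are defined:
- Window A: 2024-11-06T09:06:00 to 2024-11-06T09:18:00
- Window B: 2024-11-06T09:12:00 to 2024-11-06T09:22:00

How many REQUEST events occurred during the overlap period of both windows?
5

To find overlap events:

1. Window A: 2024-11-06T09:06:00 to 2024-11-06T09:18:00
2. Window B: 2024-11-06T09:12:00 to 2024-11-06T09:22:00
3. Overlap period: 2024-11-06T09:12:00 to 2024-11-06T09:18:00
4. Count REQUEST events in overlap: 5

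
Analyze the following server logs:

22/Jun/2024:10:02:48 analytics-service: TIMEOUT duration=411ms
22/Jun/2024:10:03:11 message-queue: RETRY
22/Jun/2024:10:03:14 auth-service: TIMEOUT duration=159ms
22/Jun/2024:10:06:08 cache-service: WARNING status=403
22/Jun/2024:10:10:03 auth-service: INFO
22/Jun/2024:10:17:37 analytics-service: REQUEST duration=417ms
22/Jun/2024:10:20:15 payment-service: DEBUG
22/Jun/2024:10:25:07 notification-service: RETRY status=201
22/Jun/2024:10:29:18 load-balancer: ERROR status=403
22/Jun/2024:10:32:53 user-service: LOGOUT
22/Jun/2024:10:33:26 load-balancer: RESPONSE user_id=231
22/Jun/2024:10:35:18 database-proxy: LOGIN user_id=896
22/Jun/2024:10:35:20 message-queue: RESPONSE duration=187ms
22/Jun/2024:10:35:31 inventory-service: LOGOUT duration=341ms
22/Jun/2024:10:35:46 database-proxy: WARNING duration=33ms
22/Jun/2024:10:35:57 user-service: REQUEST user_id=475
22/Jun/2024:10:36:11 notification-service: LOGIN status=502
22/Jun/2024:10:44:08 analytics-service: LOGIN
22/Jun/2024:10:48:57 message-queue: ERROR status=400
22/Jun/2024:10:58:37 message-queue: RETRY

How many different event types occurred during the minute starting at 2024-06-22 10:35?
5

To count unique event types:

1. Filter events in the minute starting at 2024-06-22 10:35
2. Extract event types from matching entries
3. Count unique types: 5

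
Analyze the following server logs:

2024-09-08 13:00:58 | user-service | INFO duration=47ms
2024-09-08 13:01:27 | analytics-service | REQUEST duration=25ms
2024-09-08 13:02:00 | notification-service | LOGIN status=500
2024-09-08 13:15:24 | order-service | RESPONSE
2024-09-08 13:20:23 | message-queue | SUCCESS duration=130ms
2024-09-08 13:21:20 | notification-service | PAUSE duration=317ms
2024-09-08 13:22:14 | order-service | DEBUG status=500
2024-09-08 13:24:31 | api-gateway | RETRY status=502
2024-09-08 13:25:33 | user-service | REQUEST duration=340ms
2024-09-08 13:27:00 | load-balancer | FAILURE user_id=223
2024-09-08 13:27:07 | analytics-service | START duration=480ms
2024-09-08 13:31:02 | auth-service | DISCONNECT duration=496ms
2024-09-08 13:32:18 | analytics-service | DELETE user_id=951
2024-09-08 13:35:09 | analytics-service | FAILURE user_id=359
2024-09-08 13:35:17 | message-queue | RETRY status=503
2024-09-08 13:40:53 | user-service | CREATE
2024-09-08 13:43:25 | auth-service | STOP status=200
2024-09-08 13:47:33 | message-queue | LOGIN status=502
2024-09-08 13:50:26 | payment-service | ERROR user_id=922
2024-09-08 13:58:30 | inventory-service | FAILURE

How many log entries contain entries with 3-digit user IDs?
4

To find matching entries:

1. Pattern to match: entries with 3-digit user IDs
2. Scan each log entry for the pattern
3. Count matches: 4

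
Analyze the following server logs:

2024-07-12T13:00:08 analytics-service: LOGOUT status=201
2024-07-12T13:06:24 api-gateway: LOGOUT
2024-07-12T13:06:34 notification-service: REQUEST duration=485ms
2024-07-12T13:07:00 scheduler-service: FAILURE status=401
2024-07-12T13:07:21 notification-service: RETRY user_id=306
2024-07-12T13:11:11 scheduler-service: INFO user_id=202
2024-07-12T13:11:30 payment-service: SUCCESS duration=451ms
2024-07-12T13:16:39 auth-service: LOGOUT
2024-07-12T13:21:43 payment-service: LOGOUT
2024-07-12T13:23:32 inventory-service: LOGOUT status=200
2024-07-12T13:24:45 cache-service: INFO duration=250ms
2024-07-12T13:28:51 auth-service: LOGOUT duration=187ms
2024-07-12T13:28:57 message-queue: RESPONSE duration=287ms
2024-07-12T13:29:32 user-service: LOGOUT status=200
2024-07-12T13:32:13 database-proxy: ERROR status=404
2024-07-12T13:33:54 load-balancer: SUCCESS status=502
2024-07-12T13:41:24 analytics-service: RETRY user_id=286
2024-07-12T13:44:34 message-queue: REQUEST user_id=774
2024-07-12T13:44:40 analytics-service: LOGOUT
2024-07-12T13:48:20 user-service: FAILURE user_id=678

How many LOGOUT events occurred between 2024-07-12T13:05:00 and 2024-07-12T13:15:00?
1

To count events in the time window:

1. Window boundaries: 2024-07-12T13:05:00 to 2024-07-12T13:15:00
2. Filter for LOGOUT events within this window
3. Count matching events: 1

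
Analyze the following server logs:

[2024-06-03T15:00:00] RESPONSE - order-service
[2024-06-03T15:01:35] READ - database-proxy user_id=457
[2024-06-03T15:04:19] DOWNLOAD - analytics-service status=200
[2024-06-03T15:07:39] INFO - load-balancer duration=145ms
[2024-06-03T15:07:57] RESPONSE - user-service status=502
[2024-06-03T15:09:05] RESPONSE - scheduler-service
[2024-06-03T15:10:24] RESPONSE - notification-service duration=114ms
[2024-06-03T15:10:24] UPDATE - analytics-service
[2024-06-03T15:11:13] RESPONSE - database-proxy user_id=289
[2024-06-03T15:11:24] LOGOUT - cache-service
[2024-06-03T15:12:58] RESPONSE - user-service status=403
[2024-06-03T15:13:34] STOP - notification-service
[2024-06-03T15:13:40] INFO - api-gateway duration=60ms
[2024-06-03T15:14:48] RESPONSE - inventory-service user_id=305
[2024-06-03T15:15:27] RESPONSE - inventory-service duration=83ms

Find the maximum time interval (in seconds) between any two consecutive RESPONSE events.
477

To find the longest gap:

1. Extract all RESPONSE events in chronological order
2. Calculate time differences between consecutive events
3. Find the maximum difference
4. Longest gap: 477 seconds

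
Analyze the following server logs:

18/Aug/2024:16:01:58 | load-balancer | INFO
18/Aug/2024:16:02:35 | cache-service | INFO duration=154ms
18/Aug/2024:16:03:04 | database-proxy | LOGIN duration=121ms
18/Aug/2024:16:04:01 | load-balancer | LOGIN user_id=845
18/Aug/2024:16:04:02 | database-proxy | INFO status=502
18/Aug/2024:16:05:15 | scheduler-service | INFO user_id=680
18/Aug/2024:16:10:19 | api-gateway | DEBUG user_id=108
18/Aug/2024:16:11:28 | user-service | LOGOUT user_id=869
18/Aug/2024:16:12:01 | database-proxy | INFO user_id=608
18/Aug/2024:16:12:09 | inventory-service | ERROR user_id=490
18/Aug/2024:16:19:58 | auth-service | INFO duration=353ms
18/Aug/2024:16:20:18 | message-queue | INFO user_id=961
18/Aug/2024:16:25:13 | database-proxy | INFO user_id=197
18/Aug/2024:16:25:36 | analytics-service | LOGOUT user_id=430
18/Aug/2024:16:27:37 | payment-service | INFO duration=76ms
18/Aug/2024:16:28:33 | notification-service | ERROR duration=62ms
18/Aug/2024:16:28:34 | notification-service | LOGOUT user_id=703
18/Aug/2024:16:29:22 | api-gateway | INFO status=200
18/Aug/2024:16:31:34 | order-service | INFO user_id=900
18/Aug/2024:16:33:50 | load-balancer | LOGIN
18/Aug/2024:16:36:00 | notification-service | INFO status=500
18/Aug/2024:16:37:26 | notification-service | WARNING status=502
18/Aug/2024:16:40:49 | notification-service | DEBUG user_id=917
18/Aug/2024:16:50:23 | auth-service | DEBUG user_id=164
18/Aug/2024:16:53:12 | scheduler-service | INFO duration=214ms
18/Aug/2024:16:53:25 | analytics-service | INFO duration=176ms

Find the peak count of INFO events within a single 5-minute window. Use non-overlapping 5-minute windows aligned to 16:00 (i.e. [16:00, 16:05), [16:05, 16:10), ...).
3

To find the burst window:

1. Divide the log period into non-overlapping 5-minute windows starting at 16:00
2. Count INFO events in each window
3. Find the window with maximum count
4. Maximum events in a window: 3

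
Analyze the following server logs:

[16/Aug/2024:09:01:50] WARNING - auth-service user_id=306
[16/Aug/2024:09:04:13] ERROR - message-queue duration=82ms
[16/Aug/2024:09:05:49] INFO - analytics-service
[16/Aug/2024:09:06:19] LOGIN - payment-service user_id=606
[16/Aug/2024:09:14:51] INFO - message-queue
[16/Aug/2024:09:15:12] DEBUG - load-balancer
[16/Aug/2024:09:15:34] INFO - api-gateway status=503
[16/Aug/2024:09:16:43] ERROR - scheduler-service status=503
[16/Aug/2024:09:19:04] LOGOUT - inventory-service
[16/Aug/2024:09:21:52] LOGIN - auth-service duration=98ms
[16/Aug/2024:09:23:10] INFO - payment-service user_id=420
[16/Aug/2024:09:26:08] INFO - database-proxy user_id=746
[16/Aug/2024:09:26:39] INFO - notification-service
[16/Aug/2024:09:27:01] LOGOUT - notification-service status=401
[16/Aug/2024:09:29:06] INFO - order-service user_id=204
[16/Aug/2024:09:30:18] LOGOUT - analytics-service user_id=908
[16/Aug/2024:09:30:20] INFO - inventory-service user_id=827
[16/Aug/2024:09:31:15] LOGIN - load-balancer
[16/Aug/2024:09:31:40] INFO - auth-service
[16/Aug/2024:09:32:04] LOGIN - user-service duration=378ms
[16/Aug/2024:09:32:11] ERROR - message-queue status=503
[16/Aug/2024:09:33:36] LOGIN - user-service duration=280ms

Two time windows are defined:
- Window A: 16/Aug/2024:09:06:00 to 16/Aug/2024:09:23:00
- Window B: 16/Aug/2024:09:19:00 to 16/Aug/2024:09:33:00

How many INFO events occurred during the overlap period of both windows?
0

To find overlap events:

1. Window A: 16/Aug/2024:09:06:00 to 16/Aug/2024:09:23:00
2. Window B: 16/Aug/2024:09:19:00 to 16/Aug/2024:09:33:00
3. Overlap period: 16/Aug/2024:09:19:00 to 16/Aug/2024:09:23:00
4. Count INFO events in overlap: 0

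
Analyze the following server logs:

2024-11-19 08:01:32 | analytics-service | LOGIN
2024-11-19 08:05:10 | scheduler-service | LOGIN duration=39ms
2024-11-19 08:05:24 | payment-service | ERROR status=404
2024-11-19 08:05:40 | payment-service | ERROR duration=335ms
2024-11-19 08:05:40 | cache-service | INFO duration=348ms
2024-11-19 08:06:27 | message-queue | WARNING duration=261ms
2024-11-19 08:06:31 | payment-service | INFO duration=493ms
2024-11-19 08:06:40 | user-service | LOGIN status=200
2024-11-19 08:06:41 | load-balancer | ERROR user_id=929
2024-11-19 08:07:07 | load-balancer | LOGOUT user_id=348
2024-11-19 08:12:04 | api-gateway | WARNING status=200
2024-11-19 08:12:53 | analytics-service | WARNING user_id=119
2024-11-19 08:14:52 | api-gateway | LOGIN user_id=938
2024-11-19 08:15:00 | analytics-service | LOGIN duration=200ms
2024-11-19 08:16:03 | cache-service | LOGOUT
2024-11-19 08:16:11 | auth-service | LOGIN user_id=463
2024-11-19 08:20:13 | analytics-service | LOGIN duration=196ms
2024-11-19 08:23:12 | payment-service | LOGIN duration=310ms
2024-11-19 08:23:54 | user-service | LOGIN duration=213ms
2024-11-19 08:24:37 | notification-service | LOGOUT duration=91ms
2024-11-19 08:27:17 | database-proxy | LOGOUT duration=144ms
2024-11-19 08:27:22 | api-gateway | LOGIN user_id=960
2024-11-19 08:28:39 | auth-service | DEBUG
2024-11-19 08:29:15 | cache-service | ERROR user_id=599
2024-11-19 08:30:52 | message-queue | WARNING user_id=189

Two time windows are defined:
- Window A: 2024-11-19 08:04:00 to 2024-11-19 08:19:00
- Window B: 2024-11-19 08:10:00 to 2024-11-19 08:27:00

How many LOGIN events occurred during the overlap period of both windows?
3

To find overlap events:

1. Window A: 2024-11-19 08:04:00 to 2024-11-19 08:19:00
2. Window B: 2024-11-19 08:10:00 to 2024-11-19 08:27:00
3. Overlap period: 2024-11-19 08:10:00 to 2024-11-19 08:19:00
4. Count LOGIN events in overlap: 3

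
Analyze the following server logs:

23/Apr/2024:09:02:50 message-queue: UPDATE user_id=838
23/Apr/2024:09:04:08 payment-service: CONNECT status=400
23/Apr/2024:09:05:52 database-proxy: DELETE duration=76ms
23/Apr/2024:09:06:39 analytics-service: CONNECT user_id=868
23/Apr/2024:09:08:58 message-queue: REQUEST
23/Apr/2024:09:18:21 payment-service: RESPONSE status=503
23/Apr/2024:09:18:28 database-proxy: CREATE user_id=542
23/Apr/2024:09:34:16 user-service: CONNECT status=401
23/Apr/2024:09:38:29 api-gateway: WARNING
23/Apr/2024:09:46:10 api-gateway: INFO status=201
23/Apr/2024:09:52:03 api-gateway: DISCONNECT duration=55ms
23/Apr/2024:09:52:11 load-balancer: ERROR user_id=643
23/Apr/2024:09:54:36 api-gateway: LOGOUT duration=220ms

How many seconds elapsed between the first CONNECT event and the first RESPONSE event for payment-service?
853

To find the time between events:

1. Locate the first CONNECT event for payment-service: 23/Apr/2024:09:04:08
2. Locate the first RESPONSE event for payment-service: 23/Apr/2024:09:18:21
3. Calculate the difference: 23/Apr/2024:09:18:21 - 23/Apr/2024:09:04:08 = 853 seconds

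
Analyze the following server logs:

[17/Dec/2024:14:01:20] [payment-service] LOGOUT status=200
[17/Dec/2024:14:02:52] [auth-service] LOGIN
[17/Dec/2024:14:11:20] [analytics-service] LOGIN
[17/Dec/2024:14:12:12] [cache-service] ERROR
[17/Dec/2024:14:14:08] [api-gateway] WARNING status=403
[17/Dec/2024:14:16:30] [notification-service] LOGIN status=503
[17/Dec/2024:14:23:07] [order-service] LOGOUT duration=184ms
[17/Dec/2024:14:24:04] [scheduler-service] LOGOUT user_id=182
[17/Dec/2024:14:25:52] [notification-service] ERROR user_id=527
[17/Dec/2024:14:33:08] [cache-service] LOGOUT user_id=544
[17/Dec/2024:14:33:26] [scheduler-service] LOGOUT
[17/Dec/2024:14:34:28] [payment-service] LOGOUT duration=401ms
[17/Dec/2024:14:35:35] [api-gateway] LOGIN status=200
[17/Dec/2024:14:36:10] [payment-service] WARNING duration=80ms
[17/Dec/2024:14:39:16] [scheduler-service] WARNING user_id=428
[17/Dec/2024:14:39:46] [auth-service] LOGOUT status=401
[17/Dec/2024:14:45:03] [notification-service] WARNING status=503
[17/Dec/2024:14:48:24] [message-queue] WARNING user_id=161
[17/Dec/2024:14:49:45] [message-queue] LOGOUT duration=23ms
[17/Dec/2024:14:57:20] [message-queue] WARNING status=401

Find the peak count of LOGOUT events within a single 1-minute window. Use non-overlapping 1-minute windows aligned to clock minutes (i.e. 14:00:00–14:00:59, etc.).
2

To find the burst window:

1. Divide the log period into non-overlapping 1-minute windows starting at 14:00
2. Count LOGOUT events in each window
3. Find the window with maximum count
4. Maximum events in a window: 2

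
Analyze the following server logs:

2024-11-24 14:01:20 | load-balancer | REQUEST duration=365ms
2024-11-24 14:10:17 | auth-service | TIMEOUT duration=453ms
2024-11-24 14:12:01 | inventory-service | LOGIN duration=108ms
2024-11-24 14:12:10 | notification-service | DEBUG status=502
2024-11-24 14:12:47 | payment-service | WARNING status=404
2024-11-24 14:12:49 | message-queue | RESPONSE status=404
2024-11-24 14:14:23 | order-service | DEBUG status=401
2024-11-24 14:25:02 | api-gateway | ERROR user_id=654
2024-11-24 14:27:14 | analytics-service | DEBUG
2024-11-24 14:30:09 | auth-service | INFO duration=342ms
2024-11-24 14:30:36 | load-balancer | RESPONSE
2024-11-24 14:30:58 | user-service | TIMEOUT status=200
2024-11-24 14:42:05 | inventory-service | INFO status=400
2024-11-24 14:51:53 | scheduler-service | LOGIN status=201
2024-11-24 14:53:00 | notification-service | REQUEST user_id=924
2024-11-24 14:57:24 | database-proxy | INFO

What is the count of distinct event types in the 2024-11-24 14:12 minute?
4

To count unique event types:

1. Filter events in the minute starting at 2024-11-24 14:12
2. Extract event types from matching entries
3. Count unique types: 4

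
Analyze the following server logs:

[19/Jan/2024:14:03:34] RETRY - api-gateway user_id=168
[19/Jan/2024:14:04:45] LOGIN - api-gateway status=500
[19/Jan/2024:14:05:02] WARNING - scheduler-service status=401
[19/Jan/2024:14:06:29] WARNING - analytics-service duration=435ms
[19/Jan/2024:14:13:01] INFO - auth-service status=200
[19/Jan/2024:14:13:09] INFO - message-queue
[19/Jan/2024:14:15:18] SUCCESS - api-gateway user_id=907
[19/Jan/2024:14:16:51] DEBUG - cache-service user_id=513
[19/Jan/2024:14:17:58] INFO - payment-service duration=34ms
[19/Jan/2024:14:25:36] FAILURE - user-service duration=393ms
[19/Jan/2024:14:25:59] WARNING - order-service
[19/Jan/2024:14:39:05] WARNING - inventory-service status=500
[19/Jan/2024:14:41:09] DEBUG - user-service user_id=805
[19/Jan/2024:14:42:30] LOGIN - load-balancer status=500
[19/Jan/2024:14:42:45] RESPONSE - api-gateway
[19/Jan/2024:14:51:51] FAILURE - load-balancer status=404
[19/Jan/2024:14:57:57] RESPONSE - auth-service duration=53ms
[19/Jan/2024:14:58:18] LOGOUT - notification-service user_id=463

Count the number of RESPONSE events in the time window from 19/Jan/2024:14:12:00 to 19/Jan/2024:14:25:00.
0

To count events in the time window:

1. Window boundaries: 19/Jan/2024:14:12:00 to 19/Jan/2024:14:25:00
2. Filter for RESPONSE events within this window
3. Count matching events: 0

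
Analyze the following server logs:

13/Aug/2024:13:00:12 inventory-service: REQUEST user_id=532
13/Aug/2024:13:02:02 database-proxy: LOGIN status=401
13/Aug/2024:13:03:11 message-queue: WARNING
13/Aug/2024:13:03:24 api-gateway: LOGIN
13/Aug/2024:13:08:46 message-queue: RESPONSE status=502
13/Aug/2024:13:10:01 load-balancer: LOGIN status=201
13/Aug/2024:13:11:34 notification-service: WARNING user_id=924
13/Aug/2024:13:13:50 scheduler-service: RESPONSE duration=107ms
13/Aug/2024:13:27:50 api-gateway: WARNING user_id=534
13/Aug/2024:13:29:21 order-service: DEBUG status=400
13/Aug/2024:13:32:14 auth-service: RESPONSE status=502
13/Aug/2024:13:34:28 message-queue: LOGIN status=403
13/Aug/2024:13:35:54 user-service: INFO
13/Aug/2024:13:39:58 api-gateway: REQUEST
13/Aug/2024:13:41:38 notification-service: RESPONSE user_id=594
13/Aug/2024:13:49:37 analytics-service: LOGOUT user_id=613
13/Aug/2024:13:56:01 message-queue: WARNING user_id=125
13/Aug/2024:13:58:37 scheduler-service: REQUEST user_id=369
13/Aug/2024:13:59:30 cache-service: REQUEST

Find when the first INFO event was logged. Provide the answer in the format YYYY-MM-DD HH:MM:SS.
2024-08-13 13:35:54

To find the first event:

1. Filter for all INFO events
2. Sort by timestamp
3. Select the first one
4. Timestamp: 2024-08-13 13:35:54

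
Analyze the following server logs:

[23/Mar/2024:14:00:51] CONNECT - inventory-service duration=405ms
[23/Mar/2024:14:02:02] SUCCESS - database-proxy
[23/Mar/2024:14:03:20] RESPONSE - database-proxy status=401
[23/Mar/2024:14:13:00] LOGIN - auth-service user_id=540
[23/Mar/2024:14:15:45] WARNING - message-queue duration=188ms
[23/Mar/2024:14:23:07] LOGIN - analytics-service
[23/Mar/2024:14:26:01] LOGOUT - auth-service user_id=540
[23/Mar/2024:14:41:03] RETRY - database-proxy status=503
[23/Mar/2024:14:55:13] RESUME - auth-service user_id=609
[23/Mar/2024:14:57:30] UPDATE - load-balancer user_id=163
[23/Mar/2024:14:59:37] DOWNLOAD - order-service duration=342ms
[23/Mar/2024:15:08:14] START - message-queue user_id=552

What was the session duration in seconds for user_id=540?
781

To calculate session duration:

1. Find LOGIN event for user_id=540: 23/Mar/2024:14:13:00
2. Find LOGOUT event for user_id=540: 23/Mar/2024:14:26:01
3. Session duration: 23/Mar/2024:14:26:01 - 23/Mar/2024:14:13:00 = 781 seconds (13 minutes)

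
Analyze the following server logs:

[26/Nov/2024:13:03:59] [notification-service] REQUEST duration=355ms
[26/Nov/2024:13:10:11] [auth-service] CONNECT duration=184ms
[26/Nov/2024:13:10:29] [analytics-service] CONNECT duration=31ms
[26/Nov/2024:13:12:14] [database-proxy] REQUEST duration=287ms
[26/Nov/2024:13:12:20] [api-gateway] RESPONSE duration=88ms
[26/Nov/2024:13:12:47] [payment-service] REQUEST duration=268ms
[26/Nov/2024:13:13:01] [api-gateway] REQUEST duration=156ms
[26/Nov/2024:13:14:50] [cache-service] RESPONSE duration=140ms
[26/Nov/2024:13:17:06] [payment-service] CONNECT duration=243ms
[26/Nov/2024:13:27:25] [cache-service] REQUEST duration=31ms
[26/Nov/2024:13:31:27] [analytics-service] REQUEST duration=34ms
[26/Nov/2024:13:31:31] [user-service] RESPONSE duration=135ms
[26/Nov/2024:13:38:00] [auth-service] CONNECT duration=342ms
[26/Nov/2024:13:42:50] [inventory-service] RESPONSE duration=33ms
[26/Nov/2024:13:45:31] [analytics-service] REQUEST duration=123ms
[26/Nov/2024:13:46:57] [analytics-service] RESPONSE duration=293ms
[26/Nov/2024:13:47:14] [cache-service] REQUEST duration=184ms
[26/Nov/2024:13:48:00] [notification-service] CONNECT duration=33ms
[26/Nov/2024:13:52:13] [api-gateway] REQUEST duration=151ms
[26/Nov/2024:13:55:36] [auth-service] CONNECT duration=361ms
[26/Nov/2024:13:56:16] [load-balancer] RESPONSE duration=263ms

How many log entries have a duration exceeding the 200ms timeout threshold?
8

To count timeouts:

1. Threshold: 200ms
2. Extract duration from each log entry
3. Count entries where duration > 200
4. Timeout count: 8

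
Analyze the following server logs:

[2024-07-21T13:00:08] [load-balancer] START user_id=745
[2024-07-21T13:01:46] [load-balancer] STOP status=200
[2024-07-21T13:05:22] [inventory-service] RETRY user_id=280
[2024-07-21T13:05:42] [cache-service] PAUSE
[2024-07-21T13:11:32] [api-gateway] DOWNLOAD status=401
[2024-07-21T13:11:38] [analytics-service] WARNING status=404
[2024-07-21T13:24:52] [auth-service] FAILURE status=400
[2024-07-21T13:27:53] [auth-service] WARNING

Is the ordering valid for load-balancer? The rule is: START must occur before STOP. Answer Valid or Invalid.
Valid

To validate ordering:

1. Required order: START → STOP
2. Rule: START must occur before STOP
3. Check actual order of events for load-balancer
4. Result: Valid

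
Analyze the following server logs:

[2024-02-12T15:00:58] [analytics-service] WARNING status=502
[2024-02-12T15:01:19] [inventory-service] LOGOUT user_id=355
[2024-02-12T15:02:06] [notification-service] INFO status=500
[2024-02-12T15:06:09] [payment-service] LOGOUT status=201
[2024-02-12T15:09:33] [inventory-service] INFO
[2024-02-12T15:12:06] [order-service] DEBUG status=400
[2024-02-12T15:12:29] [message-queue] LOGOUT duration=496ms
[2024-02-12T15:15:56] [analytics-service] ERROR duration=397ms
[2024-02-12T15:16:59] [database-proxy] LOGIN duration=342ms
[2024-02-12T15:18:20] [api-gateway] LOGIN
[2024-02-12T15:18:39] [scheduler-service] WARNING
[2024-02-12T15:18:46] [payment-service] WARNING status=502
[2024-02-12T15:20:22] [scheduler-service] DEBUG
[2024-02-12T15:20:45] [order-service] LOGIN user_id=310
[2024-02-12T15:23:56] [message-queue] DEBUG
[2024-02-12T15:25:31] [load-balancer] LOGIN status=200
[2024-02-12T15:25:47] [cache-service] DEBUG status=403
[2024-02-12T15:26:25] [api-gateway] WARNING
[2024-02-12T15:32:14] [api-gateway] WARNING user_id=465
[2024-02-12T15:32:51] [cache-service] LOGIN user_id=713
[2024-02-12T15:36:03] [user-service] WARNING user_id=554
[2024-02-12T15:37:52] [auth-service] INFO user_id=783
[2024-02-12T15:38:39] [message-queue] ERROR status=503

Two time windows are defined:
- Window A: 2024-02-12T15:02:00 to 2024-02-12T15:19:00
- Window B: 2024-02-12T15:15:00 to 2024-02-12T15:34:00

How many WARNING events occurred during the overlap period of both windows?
2

To find overlap events:

1. Window A: 2024-02-12T15:02:00 to 2024-02-12T15:19:00
2. Window B: 2024-02-12T15:15:00 to 2024-02-12T15:34:00
3. Overlap period: 2024-02-12T15:15:00 to 2024-02-12T15:19:00
4. Count WARNING events in overlap: 2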